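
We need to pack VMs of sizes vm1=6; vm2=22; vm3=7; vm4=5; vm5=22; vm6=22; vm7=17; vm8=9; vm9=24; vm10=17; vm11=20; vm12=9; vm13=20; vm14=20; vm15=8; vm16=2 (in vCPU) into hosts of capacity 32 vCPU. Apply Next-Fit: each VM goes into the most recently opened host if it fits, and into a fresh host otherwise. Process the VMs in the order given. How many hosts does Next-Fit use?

host 1: place vm1 (6 vCPU), 26 vCPU left
host 1: place vm2 (22 vCPU), 4 vCPU left
host 2: place vm3 (7 vCPU), 25 vCPU left
host 2: place vm4 (5 vCPU), 20 vCPU left
host 3: place vm5 (22 vCPU), 10 vCPU left
host 4: place vm6 (22 vCPU), 10 vCPU left
host 5: place vm7 (17 vCPU), 15 vCPU left
host 5: place vm8 (9 vCPU), 6 vCPU left
host 6: place vm9 (24 vCPU), 8 vCPU left
host 7: place vm10 (17 vCPU), 15 vCPU left
host 8: place vm11 (20 vCPU), 12 vCPU left
host 8: place vm12 (9 vCPU), 3 vCPU left
host 9: place vm13 (20 vCPU), 12 vCPU left
host 10: place vm14 (20 vCPU), 12 vCPU left
host 10: place vm15 (8 vCPU), 4 vCPU left
host 10: place vm16 (2 vCPU), 2 vCPU left
Final hosts: [6,22] [7,5] [22] [22] [17,9] [24] [17] [20,9] [20] [20,8,2].

10 hosts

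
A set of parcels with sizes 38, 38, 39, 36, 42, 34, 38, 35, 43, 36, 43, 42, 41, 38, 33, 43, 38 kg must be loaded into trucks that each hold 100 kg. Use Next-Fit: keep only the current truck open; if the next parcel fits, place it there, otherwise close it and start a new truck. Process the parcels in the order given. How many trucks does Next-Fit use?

9 trucks

Put 38 kg in truck 1; 62 kg remain.
Put 38 kg in truck 1; 24 kg remain.
Put 39 kg in truck 2; 61 kg remain.
Put 36 kg in truck 2; 25 kg remain.
Put 42 kg in truck 3; 58 kg remain.
Put 34 kg in truck 3; 24 kg remain.
Put 38 kg in truck 4; 62 kg remain.
Put 35 kg in truck 4; 27 kg remain.
Put 43 kg in truck 5; 57 kg remain.
Put 36 kg in truck 5; 21 kg remain.
Put 43 kg in truck 6; 57 kg remain.
Put 42 kg in truck 6; 15 kg remain.
Put 41 kg in truck 7; 59 kg remain.
Put 38 kg in truck 7; 21 kg remain.
Put 33 kg in truck 8; 67 kg remain.
Put 43 kg in truck 8; 24 kg remain.
Put 38 kg in truck 9; 62 kg remain.
Final trucks: [38,38] [39,36] [42,34] [38,35] [43,36] [43,42] [41,38] [33,43] [38].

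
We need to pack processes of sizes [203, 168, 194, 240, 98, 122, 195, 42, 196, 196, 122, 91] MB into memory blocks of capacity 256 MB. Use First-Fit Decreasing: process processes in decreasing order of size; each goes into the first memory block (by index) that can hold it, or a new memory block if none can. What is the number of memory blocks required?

Sorted descending: 240, 203, 196, 196, 195, 194, 168, 122, 122, 98, 91, 42.
240 MB → memory block 1 (remaining 16 MB)
203 MB → memory block 2 (remaining 53 MB)
196 MB → memory block 3 (remaining 60 MB)
196 MB → memory block 4 (remaining 60 MB)
195 MB → memory block 5 (remaining 61 MB)
194 MB → memory block 6 (remaining 62 MB)
168 MB → memory block 7 (remaining 88 MB)
122 MB → memory block 8 (remaining 134 MB)
122 MB → memory block 8 (remaining 12 MB)
98 MB → memory block 9 (remaining 158 MB)
91 MB → memory block 9 (remaining 67 MB)
42 MB → memory block 2 (remaining 11 MB)
Final memory blocks: [240] [203,42] [196] [196] [195] [194] [168] [122,122] [98,91].

9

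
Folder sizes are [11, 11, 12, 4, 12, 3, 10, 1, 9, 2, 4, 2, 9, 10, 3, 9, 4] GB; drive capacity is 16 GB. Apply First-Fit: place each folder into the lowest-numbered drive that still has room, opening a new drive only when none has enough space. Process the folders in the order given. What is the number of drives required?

drive 1: place 11 GB, 5 GB left
drive 2: place 11 GB, 5 GB left
drive 3: place 12 GB, 4 GB left
drive 1: place 4 GB, 1 GB left
drive 4: place 12 GB, 4 GB left
drive 2: place 3 GB, 2 GB left
drive 5: place 10 GB, 6 GB left
drive 1: place 1 GB, 0 GB left
drive 6: place 9 GB, 7 GB left
drive 2: place 2 GB, 0 GB left
drive 3: place 4 GB, 0 GB left
drive 4: place 2 GB, 2 GB left
drive 7: place 9 GB, 7 GB left
drive 8: place 10 GB, 6 GB left
drive 5: place 3 GB, 3 GB left
drive 9: place 9 GB, 7 GB left
drive 6: place 4 GB, 3 GB left
Final drives: [11,4,1] [11,3,2] [12,4] [12,2] [10,3] [9,4] [9] [10] [9].

9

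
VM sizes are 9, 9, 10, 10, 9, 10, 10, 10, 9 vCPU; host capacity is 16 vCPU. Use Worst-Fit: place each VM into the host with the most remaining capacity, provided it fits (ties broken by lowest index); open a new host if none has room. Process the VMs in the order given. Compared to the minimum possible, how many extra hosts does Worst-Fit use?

0

Worst-Fit: [9] [9] [10] [10] [9] [10] [10] [10] [9] → 9 hosts.
9 VMs exceed 8 vCPU (half the capacity), and no two of those can share a host, so at least 9 hosts are needed.
So 9 is already optimal.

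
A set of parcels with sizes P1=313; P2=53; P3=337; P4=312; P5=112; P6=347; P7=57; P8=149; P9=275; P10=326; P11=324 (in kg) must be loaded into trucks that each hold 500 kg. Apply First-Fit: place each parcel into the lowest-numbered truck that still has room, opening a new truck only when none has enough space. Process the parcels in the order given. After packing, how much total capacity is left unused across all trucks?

895

truck 1: place P1 (313 kg), 187 kg left
truck 1: place P2 (53 kg), 134 kg left
truck 2: place P3 (337 kg), 163 kg left
truck 3: place P4 (312 kg), 188 kg left
truck 1: place P5 (112 kg), 22 kg left
truck 4: place P6 (347 kg), 153 kg left
truck 2: place P7 (57 kg), 106 kg left
truck 3: place P8 (149 kg), 39 kg left
truck 5: place P9 (275 kg), 225 kg left
truck 6: place P10 (326 kg), 174 kg left
truck 7: place P11 (324 kg), 176 kg left
7 trucks × 500 kg = 3500 kg; used 2605 kg; unused 895 kg.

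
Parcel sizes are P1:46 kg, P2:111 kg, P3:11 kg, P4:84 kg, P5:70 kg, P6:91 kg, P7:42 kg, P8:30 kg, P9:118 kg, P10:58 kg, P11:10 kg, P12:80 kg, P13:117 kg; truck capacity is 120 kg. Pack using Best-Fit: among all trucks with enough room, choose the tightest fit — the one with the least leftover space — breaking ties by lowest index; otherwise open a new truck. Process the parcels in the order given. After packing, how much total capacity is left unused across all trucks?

truck 1: place P1 (46 kg), 74 kg left
truck 2: place P2 (111 kg), 9 kg left
truck 1: place P3 (11 kg), 63 kg left
truck 3: place P4 (84 kg), 36 kg left
truck 4: place P5 (70 kg), 50 kg left
truck 5: place P6 (91 kg), 29 kg left
truck 4: place P7 (42 kg), 8 kg left
truck 3: place P8 (30 kg), 6 kg left
truck 6: place P9 (118 kg), 2 kg left
truck 1: place P10 (58 kg), 5 kg left
truck 5: place P11 (10 kg), 19 kg left
truck 7: place P12 (80 kg), 40 kg left
truck 8: place P13 (117 kg), 3 kg left
8 trucks × 120 kg = 960 kg; used 868 kg; unused 92 kg.

92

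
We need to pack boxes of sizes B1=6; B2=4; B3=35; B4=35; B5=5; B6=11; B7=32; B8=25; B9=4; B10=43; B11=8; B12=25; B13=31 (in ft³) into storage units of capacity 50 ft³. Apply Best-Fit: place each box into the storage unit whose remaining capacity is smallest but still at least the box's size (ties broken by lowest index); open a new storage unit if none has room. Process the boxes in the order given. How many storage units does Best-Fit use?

Put B1 (6 ft³) in storage unit 1; 44 ft³ remain.
Put B2 (4 ft³) in storage unit 1; 40 ft³ remain.
Put B3 (35 ft³) in storage unit 1; 5 ft³ remain.
Put B4 (35 ft³) in storage unit 2; 15 ft³ remain.
Put B5 (5 ft³) in storage unit 1; 0 ft³ remain.
Put B6 (11 ft³) in storage unit 2; 4 ft³ remain.
Put B7 (32 ft³) in storage unit 3; 18 ft³ remain.
Put B8 (25 ft³) in storage unit 4; 25 ft³ remain.
Put B9 (4 ft³) in storage unit 2; 0 ft³ remain.
Put B10 (43 ft³) in storage unit 5; 7 ft³ remain.
Put B11 (8 ft³) in storage unit 3; 10 ft³ remain.
Put B12 (25 ft³) in storage unit 4; 0 ft³ remain.
Put B13 (31 ft³) in storage unit 6; 19 ft³ remain.

6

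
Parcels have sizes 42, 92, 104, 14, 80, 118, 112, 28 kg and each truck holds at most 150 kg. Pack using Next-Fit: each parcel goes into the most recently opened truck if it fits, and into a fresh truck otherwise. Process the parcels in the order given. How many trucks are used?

42 kg → truck 1 (remaining 108 kg)
92 kg → truck 1 (remaining 16 kg)
104 kg → truck 2 (remaining 46 kg)
14 kg → truck 2 (remaining 32 kg)
80 kg → truck 3 (remaining 70 kg)
118 kg → truck 4 (remaining 32 kg)
112 kg → truck 5 (remaining 38 kg)
28 kg → truck 5 (remaining 10 kg)
Final trucks: [42,92] [104,14] [80] [118] [112,28].

5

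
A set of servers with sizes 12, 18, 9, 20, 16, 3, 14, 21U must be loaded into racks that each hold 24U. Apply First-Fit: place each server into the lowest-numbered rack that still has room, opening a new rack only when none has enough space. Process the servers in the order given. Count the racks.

Put 12U in rack 1; 12U remain.
Put 18U in rack 2; 6U remain.
Put 9U in rack 1; 3U remain.
Put 20U in rack 3; 4U remain.
Put 16U in rack 4; 8U remain.
Put 3U in rack 1; 0U remain.
Put 14U in rack 5; 10U remain.
Put 21U in rack 6; 3U remain.
Final racks: [12,9,3] [18] [20] [16] [14] [21].

6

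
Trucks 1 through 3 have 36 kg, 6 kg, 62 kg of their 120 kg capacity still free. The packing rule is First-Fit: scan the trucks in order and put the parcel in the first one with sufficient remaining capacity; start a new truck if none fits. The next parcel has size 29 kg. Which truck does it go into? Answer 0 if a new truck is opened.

Trucks with room: truck 1 (36 kg), truck 3 (62 kg).
The first with room is truck 1.

1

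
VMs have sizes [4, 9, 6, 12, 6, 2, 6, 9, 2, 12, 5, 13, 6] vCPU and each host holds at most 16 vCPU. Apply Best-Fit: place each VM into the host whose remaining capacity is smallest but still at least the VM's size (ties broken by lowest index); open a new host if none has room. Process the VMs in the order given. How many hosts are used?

host 1: place 4 vCPU, 12 vCPU left
host 1: place 9 vCPU, 3 vCPU left
host 2: place 6 vCPU, 10 vCPU left
host 3: place 12 vCPU, 4 vCPU left
host 2: place 6 vCPU, 4 vCPU left
host 1: place 2 vCPU, 1 vCPU left
host 4: place 6 vCPU, 10 vCPU left
host 4: place 9 vCPU, 1 vCPU left
host 2: place 2 vCPU, 2 vCPU left
host 5: place 12 vCPU, 4 vCPU left
host 6: place 5 vCPU, 11 vCPU left
host 7: place 13 vCPU, 3 vCPU left
host 6: place 6 vCPU, 5 vCPU left

7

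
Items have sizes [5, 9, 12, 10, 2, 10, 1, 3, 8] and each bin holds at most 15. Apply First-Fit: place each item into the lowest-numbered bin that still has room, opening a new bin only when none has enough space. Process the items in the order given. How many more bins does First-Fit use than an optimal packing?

First-Fit: [5,9,1] [12,2] [10,3] [10] [8] → 5 bins.
5 items exceed 7.5 (half the capacity), and no two of those can share a bin, so at least 5 bins are needed.
So 5 is already optimal.

0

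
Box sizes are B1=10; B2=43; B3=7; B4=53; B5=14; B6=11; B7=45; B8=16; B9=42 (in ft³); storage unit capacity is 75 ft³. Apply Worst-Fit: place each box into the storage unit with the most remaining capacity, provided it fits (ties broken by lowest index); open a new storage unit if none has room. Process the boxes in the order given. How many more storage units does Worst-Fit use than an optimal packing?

0

Worst-Fit: [10,43,7,11] [53,14] [45,16] [42] → 4 storage units.
Total size 241 ft³; any packing needs at least ⌈241/75⌉ = 4 storage units.
So 4 is already optimal.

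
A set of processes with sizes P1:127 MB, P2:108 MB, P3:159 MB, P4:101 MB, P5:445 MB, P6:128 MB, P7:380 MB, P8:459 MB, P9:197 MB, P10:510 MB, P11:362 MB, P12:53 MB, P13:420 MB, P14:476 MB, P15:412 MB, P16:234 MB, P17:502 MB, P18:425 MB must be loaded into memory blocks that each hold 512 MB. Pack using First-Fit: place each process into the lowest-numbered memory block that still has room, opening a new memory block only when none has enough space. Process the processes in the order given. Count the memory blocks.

12

memory block 1: place P1 (127 MB), 385 MB left
memory block 1: place P2 (108 MB), 277 MB left
memory block 1: place P3 (159 MB), 118 MB left
memory block 1: place P4 (101 MB), 17 MB left
memory block 2: place P5 (445 MB), 67 MB left
memory block 3: place P6 (128 MB), 384 MB left
memory block 3: place P7 (380 MB), 4 MB left
memory block 4: place P8 (459 MB), 53 MB left
memory block 5: place P9 (197 MB), 315 MB left
memory block 6: place P10 (510 MB), 2 MB left
memory block 7: place P11 (362 MB), 150 MB left
memory block 2: place P12 (53 MB), 14 MB left
memory block 8: place P13 (420 MB), 92 MB left
memory block 9: place P14 (476 MB), 36 MB left
memory block 10: place P15 (412 MB), 100 MB left
memory block 5: place P16 (234 MB), 81 MB left
memory block 11: place P17 (502 MB), 10 MB left
memory block 12: place P18 (425 MB), 87 MB left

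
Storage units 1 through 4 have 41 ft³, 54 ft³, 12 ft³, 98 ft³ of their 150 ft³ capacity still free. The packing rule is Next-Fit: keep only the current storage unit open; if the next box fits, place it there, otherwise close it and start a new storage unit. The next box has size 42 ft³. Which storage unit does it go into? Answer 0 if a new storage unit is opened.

4

Next-Fit only looks at storage unit 4, which has 98 ft³ free.
42 ft³ fits there.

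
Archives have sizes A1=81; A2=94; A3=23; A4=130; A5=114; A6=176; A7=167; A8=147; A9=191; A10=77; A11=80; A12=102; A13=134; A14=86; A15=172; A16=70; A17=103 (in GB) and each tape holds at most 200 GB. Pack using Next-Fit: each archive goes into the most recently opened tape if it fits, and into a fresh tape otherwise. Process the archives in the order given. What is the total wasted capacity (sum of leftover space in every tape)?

A1 (81 GB) → tape 1 (remaining 119 GB)
A2 (94 GB) → tape 1 (remaining 25 GB)
A3 (23 GB) → tape 1 (remaining 2 GB)
A4 (130 GB) → tape 2 (remaining 70 GB)
A5 (114 GB) → tape 3 (remaining 86 GB)
A6 (176 GB) → tape 4 (remaining 24 GB)
A7 (167 GB) → tape 5 (remaining 33 GB)
A8 (147 GB) → tape 6 (remaining 53 GB)
A9 (191 GB) → tape 7 (remaining 9 GB)
A10 (77 GB) → tape 8 (remaining 123 GB)
A11 (80 GB) → tape 8 (remaining 43 GB)
A12 (102 GB) → tape 9 (remaining 98 GB)
A13 (134 GB) → tape 10 (remaining 66 GB)
A14 (86 GB) → tape 11 (remaining 114 GB)
A15 (172 GB) → tape 12 (remaining 28 GB)
A16 (70 GB) → tape 13 (remaining 130 GB)
A17 (103 GB) → tape 13 (remaining 27 GB)
13 tapes × 200 GB = 2600 GB; used 1947 GB; unused 653 GB.

653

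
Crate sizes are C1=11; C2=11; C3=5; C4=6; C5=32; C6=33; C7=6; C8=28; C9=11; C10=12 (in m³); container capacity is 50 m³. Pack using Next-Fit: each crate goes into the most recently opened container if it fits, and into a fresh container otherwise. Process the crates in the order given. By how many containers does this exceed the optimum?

1

Next-Fit: [11,11,5,6] [32] [33,6] [28,11] [12] → 5 containers.
Total size 155 m³; any packing needs at least ⌈155/50⌉ = 4 containers.
An optimal packing achieves that bound: [33,12,5] [32,11,6] [28,11,11] [6] → 4 containers.
Excess: 5 − 4 = 1.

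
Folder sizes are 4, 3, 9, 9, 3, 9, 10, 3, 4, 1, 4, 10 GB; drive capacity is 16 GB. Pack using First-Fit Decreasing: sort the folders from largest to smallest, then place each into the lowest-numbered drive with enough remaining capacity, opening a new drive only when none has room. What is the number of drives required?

Sorted descending: 10, 10, 9, 9, 9, 4, 4, 4, 3, 3, 3, 1.
Put 10 GB in drive 1; 6 GB remain.
Put 10 GB in drive 2; 6 GB remain.
Put 9 GB in drive 3; 7 GB remain.
Put 9 GB in drive 4; 7 GB remain.
Put 9 GB in drive 5; 7 GB remain.
Put 4 GB in drive 1; 2 GB remain.
Put 4 GB in drive 2; 2 GB remain.
Put 4 GB in drive 3; 3 GB remain.
Put 3 GB in drive 3; 0 GB remain.
Put 3 GB in drive 4; 4 GB remain.
Put 3 GB in drive 4; 1 GB remain.
Put 1 GB in drive 1; 1 GB remain.
Final drives: [10,4,1] [10,4] [9,4,3] [9,3,3] [9].

5 drives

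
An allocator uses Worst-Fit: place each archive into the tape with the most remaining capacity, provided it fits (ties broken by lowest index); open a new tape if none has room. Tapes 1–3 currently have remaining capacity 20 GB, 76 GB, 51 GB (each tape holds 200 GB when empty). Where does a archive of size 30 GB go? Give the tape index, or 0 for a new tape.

Tapes with room: tape 2 (76 GB), tape 3 (51 GB).
Most room is tape 2 with 76 GB free.

2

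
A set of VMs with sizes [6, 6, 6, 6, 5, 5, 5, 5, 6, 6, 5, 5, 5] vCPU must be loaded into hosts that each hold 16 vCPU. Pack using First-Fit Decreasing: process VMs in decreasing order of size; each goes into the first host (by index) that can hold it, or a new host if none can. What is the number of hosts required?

Sorted descending: 6, 6, 6, 6, 6, 6, 5, 5, 5, 5, 5, 5, 5.
Put 6 vCPU in host 1; 10 vCPU remain.
Put 6 vCPU in host 1; 4 vCPU remain.
Put 6 vCPU in host 2; 10 vCPU remain.
Put 6 vCPU in host 2; 4 vCPU remain.
Put 6 vCPU in host 3; 10 vCPU remain.
Put 6 vCPU in host 3; 4 vCPU remain.
Put 5 vCPU in host 4; 11 vCPU remain.
Put 5 vCPU in host 4; 6 vCPU remain.
Put 5 vCPU in host 4; 1 vCPU remain.
Put 5 vCPU in host 5; 11 vCPU remain.
Put 5 vCPU in host 5; 6 vCPU remain.
Put 5 vCPU in host 5; 1 vCPU remain.
Put 5 vCPU in host 6; 11 vCPU remain.

6 hosts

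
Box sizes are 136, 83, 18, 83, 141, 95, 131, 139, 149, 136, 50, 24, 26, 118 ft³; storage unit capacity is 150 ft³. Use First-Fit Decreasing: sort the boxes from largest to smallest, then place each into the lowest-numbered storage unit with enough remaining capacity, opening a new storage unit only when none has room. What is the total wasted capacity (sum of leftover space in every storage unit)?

171

Sorted descending: 149, 141, 139, 136, 136, 131, 118, 95, 83, 83, 50, 26, 24, 18.
Put 149 ft³ in storage unit 1; 1 ft³ remain.
Put 141 ft³ in storage unit 2; 9 ft³ remain.
Put 139 ft³ in storage unit 3; 11 ft³ remain.
Put 136 ft³ in storage unit 4; 14 ft³ remain.
Put 136 ft³ in storage unit 5; 14 ft³ remain.
Put 131 ft³ in storage unit 6; 19 ft³ remain.
Put 118 ft³ in storage unit 7; 32 ft³ remain.
Put 95 ft³ in storage unit 8; 55 ft³ remain.
Put 83 ft³ in storage unit 9; 67 ft³ remain.
Put 83 ft³ in storage unit 10; 67 ft³ remain.
Put 50 ft³ in storage unit 8; 5 ft³ remain.
Put 26 ft³ in storage unit 7; 6 ft³ remain.
Put 24 ft³ in storage unit 9; 43 ft³ remain.
Put 18 ft³ in storage unit 6; 1 ft³ remain.
10 storage units × 150 ft³ = 1500 ft³; used 1329 ft³; unused 171 ft³.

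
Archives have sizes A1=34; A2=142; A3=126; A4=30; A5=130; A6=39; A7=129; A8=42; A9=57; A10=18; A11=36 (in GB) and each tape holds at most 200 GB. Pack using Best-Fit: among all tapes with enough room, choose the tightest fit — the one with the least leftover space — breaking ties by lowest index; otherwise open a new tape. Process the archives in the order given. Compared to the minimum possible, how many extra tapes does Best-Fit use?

1

Best-Fit: [34,142,18] [126,30,39] [130,42] [129,57] [36] → 5 tapes.
Total size 783 GB; any packing needs at least ⌈783/200⌉ = 4 tapes.
An optimal packing achieves that bound: [142,57] [130,42,18] [129,39,30] [126,36,34] → 4 tapes.
Excess: 5 − 4 = 1.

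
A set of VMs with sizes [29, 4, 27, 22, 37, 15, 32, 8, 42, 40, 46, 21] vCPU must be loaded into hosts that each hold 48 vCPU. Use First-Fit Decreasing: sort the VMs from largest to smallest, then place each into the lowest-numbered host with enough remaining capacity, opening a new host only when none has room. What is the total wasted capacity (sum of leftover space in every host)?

61

Sorted descending: 46, 42, 40, 37, 32, 29, 27, 22, 21, 15, 8, 4.
46 vCPU → host 1 (remaining 2 vCPU)
42 vCPU → host 2 (remaining 6 vCPU)
40 vCPU → host 3 (remaining 8 vCPU)
37 vCPU → host 4 (remaining 11 vCPU)
32 vCPU → host 5 (remaining 16 vCPU)
29 vCPU → host 6 (remaining 19 vCPU)
27 vCPU → host 7 (remaining 21 vCPU)
22 vCPU → host 8 (remaining 26 vCPU)
21 vCPU → host 7 (remaining 0 vCPU)
15 vCPU → host 5 (remaining 1 vCPU)
8 vCPU → host 3 (remaining 0 vCPU)
4 vCPU → host 2 (remaining 2 vCPU)
8 hosts × 48 vCPU = 384 vCPU; used 323 vCPU; unused 61 vCPU.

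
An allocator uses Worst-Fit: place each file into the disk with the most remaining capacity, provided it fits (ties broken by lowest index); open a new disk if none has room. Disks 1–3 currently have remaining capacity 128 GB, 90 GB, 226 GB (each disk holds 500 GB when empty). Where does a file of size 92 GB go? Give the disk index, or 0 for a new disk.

3

Disks with room: disk 1 (128 GB), disk 3 (226 GB).
Most room is disk 3 with 226 GB free.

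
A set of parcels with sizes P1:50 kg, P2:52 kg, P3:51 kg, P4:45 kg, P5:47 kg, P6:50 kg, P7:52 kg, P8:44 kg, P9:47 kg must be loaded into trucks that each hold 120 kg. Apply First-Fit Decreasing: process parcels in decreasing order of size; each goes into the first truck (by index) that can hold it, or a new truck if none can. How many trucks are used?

Sorted descending: 52, 52, 51, 50, 50, 47, 47, 45, 44.
52 kg → truck 1 (remaining 68 kg)
52 kg → truck 1 (remaining 16 kg)
51 kg → truck 2 (remaining 69 kg)
50 kg → truck 2 (remaining 19 kg)
50 kg → truck 3 (remaining 70 kg)
47 kg → truck 3 (remaining 23 kg)
47 kg → truck 4 (remaining 73 kg)
45 kg → truck 4 (remaining 28 kg)
44 kg → truck 5 (remaining 76 kg)
Final trucks: [52,52] [51,50] [50,47] [47,45] [44].

5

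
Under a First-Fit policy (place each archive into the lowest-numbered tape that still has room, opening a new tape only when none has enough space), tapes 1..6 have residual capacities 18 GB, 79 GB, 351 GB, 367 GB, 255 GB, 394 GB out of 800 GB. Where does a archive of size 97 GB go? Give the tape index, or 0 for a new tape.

Tapes with room: tape 3 (351 GB), tape 4 (367 GB), tape 5 (255 GB), tape 6 (394 GB).
The first with room is tape 3.

3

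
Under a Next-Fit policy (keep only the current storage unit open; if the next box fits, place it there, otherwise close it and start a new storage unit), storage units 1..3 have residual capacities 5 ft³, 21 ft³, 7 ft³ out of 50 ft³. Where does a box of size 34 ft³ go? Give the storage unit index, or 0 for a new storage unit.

Next-Fit only looks at storage unit 3, which has 7 ft³ free.
34 ft³ does not fit, so a new storage unit is opened.

0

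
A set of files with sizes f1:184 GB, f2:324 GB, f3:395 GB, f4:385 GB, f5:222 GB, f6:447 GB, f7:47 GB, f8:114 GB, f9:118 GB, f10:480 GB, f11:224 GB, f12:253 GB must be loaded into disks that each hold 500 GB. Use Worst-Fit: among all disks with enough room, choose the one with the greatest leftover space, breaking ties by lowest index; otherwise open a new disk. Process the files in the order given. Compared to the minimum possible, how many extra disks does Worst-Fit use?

1

Worst-Fit: [184,222] [324,47,114] [395] [385] [447] [118,224] [480] [253] → 8 disks.
Total size 3193 GB; any packing needs at least ⌈3193/500⌉ = 7 disks.
An optimal packing achieves that bound: [480] [447,47] [395] [385,114] [324,118] [253,224] [222,184] → 7 disks.
Excess: 8 − 7 = 1.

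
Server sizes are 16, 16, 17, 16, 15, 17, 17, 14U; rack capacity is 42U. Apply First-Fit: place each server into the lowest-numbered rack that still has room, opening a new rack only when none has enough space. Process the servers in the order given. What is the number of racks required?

4

Put 16U in rack 1; 26U remain.
Put 16U in rack 1; 10U remain.
Put 17U in rack 2; 25U remain.
Put 16U in rack 2; 9U remain.
Put 15U in rack 3; 27U remain.
Put 17U in rack 3; 10U remain.
Put 17U in rack 4; 25U remain.
Put 14U in rack 4; 11U remain.
Final racks: [16,16] [17,16] [15,17] [17,14].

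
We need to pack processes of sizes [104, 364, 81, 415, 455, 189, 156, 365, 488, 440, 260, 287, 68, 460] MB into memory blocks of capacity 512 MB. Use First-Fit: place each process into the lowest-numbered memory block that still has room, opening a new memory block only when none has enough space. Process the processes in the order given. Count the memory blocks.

104 MB → memory block 1 (remaining 408 MB)
364 MB → memory block 1 (remaining 44 MB)
81 MB → memory block 2 (remaining 431 MB)
415 MB → memory block 2 (remaining 16 MB)
455 MB → memory block 3 (remaining 57 MB)
189 MB → memory block 4 (remaining 323 MB)
156 MB → memory block 4 (remaining 167 MB)
365 MB → memory block 5 (remaining 147 MB)
488 MB → memory block 6 (remaining 24 MB)
440 MB → memory block 7 (remaining 72 MB)
260 MB → memory block 8 (remaining 252 MB)
287 MB → memory block 9 (remaining 225 MB)
68 MB → memory block 4 (remaining 99 MB)
460 MB → memory block 10 (remaining 52 MB)

10 memory blocks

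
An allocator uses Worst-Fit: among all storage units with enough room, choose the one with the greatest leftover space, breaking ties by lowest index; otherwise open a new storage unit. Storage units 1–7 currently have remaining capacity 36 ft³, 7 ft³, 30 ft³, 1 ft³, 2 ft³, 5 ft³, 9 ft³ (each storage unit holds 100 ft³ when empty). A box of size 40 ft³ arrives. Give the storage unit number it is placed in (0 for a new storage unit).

0

No storage unit has ≥ 40 ft³ free, so a new storage unit is opened.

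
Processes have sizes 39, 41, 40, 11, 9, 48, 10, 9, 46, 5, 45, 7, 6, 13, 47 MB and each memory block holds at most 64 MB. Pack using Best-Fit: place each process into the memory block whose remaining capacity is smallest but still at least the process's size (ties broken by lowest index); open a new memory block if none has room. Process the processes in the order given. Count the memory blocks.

39 MB → memory block 1 (remaining 25 MB)
41 MB → memory block 2 (remaining 23 MB)
40 MB → memory block 3 (remaining 24 MB)
11 MB → memory block 2 (remaining 12 MB)
9 MB → memory block 2 (remaining 3 MB)
48 MB → memory block 4 (remaining 16 MB)
10 MB → memory block 4 (remaining 6 MB)
9 MB → memory block 3 (remaining 15 MB)
46 MB → memory block 5 (remaining 18 MB)
5 MB → memory block 4 (remaining 1 MB)
45 MB → memory block 6 (remaining 19 MB)
7 MB → memory block 3 (remaining 8 MB)
6 MB → memory block 3 (remaining 2 MB)
13 MB → memory block 5 (remaining 5 MB)
47 MB → memory block 7 (remaining 17 MB)
Final memory blocks: [39] [41,11,9] [40,9,7,6] [48,10,5] [46,13] [45] [47].

7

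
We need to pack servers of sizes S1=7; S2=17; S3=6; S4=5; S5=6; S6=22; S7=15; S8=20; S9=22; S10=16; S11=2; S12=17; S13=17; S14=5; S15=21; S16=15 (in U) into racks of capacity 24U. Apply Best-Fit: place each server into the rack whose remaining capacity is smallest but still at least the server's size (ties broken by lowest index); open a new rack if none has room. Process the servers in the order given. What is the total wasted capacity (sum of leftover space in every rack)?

S1 (7U) → rack 1 (remaining 17U)
S2 (17U) → rack 1 (remaining 0U)
S3 (6U) → rack 2 (remaining 18U)
S4 (5U) → rack 2 (remaining 13U)
S5 (6U) → rack 2 (remaining 7U)
S6 (22U) → rack 3 (remaining 2U)
S7 (15U) → rack 4 (remaining 9U)
S8 (20U) → rack 5 (remaining 4U)
S9 (22U) → rack 6 (remaining 2U)
S10 (16U) → rack 7 (remaining 8U)
S11 (2U) → rack 3 (remaining 0U)
S12 (17U) → rack 8 (remaining 7U)
S13 (17U) → rack 9 (remaining 7U)
S14 (5U) → rack 2 (remaining 2U)
S15 (21U) → rack 10 (remaining 3U)
S16 (15U) → rack 11 (remaining 9U)
11 racks × 24U = 264U; used 213U; unused 51U.

51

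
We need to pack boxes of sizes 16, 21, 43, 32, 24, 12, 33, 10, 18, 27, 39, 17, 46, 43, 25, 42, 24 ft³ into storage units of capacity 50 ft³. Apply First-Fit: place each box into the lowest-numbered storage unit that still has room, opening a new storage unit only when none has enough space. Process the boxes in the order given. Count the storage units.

11

Put 16 ft³ in storage unit 1; 34 ft³ remain.
Put 21 ft³ in storage unit 1; 13 ft³ remain.
Put 43 ft³ in storage unit 2; 7 ft³ remain.
Put 32 ft³ in storage unit 3; 18 ft³ remain.
Put 24 ft³ in storage unit 4; 26 ft³ remain.
Put 12 ft³ in storage unit 1; 1 ft³ remain.
Put 33 ft³ in storage unit 5; 17 ft³ remain.
Put 10 ft³ in storage unit 3; 8 ft³ remain.
Put 18 ft³ in storage unit 4; 8 ft³ remain.
Put 27 ft³ in storage unit 6; 23 ft³ remain.
Put 39 ft³ in storage unit 7; 11 ft³ remain.
Put 17 ft³ in storage unit 5; 0 ft³ remain.
Put 46 ft³ in storage unit 8; 4 ft³ remain.
Put 43 ft³ in storage unit 9; 7 ft³ remain.
Put 25 ft³ in storage unit 10; 25 ft³ remain.
Put 42 ft³ in storage unit 11; 8 ft³ remain.
Put 24 ft³ in storage unit 10; 1 ft³ remain.
Final storage units: [16,21,12] [43] [32,10] [24,18] [33,17] [27] [39] [46] [43] [25,24] [42].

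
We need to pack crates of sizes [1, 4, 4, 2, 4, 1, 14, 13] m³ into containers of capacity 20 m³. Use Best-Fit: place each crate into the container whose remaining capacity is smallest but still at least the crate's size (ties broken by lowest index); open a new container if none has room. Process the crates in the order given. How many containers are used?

Put 1 m³ in container 1; 19 m³ remain.
Put 4 m³ in container 1; 15 m³ remain.
Put 4 m³ in container 1; 11 m³ remain.
Put 2 m³ in container 1; 9 m³ remain.
Put 4 m³ in container 1; 5 m³ remain.
Put 1 m³ in container 1; 4 m³ remain.
Put 14 m³ in container 2; 6 m³ remain.
Put 13 m³ in container 3; 7 m³ remain.
Final containers: [1,4,4,2,4,1] [14] [13].

3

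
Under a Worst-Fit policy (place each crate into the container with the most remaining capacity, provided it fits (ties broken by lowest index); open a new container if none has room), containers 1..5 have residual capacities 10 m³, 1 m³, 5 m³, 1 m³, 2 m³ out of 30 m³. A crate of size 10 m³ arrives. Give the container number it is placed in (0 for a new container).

Containers with room: container 1 (10 m³).
Most room is container 1 with 10 m³ free.

1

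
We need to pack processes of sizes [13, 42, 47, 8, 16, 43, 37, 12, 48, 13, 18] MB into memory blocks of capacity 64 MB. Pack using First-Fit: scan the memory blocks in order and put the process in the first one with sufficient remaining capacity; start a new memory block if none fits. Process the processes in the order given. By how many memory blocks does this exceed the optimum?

1

First-Fit: [13,42,8] [47,16] [43,12] [37,13] [48] [18] → 6 memory blocks.
Total size 297 MB; any packing needs at least ⌈297/64⌉ = 5 memory blocks.
An optimal packing achieves that bound: [48,16] [47,13] [43,18] [42,13,8] [37,12] → 5 memory blocks.
Excess: 6 − 5 = 1.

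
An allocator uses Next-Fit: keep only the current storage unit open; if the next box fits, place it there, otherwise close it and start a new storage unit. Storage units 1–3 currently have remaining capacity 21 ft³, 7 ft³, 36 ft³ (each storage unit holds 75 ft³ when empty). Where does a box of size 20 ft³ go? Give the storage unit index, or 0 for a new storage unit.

Next-Fit only looks at storage unit 3, which has 36 ft³ free.
20 ft³ fits there.

3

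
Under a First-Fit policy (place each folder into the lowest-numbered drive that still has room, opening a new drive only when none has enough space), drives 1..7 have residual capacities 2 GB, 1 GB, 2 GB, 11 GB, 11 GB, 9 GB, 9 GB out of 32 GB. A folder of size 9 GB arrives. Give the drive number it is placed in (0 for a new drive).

4

Drives with room: drive 4 (11 GB), drive 5 (11 GB), drive 6 (9 GB), drive 7 (9 GB).
The first with room is drive 4.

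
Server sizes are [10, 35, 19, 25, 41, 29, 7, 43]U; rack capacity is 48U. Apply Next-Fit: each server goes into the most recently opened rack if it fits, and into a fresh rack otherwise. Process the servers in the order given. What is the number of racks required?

5

rack 1: place 10U, 38U left
rack 1: place 35U, 3U left
rack 2: place 19U, 29U left
rack 2: place 25U, 4U left
rack 3: place 41U, 7U left
rack 4: place 29U, 19U left
rack 4: place 7U, 12U left
rack 5: place 43U, 5U left
Final racks: [10,35] [19,25] [41] [29,7] [43].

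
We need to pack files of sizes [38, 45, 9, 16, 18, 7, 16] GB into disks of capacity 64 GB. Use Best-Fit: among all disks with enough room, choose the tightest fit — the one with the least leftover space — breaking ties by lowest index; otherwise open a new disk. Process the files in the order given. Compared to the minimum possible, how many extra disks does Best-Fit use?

Best-Fit: [38,16,7] [45,9] [18,16] → 3 disks.
Total size 149 GB; any packing needs at least ⌈149/64⌉ = 3 disks.
So 3 is already optimal.

0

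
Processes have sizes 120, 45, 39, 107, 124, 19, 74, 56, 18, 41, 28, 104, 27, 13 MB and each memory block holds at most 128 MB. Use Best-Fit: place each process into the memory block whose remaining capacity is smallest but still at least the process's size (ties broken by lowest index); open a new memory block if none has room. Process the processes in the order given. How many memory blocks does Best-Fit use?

120 MB → memory block 1 (remaining 8 MB)
45 MB → memory block 2 (remaining 83 MB)
39 MB → memory block 2 (remaining 44 MB)
107 MB → memory block 3 (remaining 21 MB)
124 MB → memory block 4 (remaining 4 MB)
19 MB → memory block 3 (remaining 2 MB)
74 MB → memory block 5 (remaining 54 MB)
56 MB → memory block 6 (remaining 72 MB)
18 MB → memory block 2 (remaining 26 MB)
41 MB → memory block 5 (remaining 13 MB)
28 MB → memory block 6 (remaining 44 MB)
104 MB → memory block 7 (remaining 24 MB)
27 MB → memory block 6 (remaining 17 MB)
13 MB → memory block 5 (remaining 0 MB)

7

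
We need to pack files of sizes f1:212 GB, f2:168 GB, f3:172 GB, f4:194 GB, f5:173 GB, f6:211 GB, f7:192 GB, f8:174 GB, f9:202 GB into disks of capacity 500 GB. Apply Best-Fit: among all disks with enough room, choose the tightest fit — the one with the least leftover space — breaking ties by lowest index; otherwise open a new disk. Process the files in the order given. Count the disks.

Put f1 (212 GB) in disk 1; 288 GB remain.
Put f2 (168 GB) in disk 1; 120 GB remain.
Put f3 (172 GB) in disk 2; 328 GB remain.
Put f4 (194 GB) in disk 2; 134 GB remain.
Put f5 (173 GB) in disk 3; 327 GB remain.
Put f6 (211 GB) in disk 3; 116 GB remain.
Put f7 (192 GB) in disk 4; 308 GB remain.
Put f8 (174 GB) in disk 4; 134 GB remain.
Put f9 (202 GB) in disk 5; 298 GB remain.
Final disks: [212,168] [172,194] [173,211] [192,174] [202].

5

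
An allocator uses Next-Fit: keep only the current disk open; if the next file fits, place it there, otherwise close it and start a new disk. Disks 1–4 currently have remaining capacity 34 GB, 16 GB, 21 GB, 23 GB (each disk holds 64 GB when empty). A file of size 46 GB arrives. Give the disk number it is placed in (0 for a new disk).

Next-Fit only looks at disk 4, which has 23 GB free.
46 GB does not fit, so a new disk is opened.

0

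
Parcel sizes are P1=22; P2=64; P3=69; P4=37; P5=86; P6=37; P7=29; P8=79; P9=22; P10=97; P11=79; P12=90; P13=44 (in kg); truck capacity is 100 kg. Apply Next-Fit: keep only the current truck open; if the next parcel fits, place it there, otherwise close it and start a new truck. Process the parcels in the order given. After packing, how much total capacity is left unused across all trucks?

345

truck 1: place P1 (22 kg), 78 kg left
truck 1: place P2 (64 kg), 14 kg left
truck 2: place P3 (69 kg), 31 kg left
truck 3: place P4 (37 kg), 63 kg left
truck 4: place P5 (86 kg), 14 kg left
truck 5: place P6 (37 kg), 63 kg left
truck 5: place P7 (29 kg), 34 kg left
truck 6: place P8 (79 kg), 21 kg left
truck 7: place P9 (22 kg), 78 kg left
truck 8: place P10 (97 kg), 3 kg left
truck 9: place P11 (79 kg), 21 kg left
truck 10: place P12 (90 kg), 10 kg left
truck 11: place P13 (44 kg), 56 kg left
11 trucks × 100 kg = 1100 kg; used 755 kg; unused 345 kg.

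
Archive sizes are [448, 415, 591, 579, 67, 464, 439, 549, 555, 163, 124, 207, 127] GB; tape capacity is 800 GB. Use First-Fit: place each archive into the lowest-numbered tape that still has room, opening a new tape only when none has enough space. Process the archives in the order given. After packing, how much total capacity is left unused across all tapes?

448 GB → tape 1 (remaining 352 GB)
415 GB → tape 2 (remaining 385 GB)
591 GB → tape 3 (remaining 209 GB)
579 GB → tape 4 (remaining 221 GB)
67 GB → tape 1 (remaining 285 GB)
464 GB → tape 5 (remaining 336 GB)
439 GB → tape 6 (remaining 361 GB)
549 GB → tape 7 (remaining 251 GB)
555 GB → tape 8 (remaining 245 GB)
163 GB → tape 1 (remaining 122 GB)
124 GB → tape 2 (remaining 261 GB)
207 GB → tape 2 (remaining 54 GB)
127 GB → tape 3 (remaining 82 GB)
8 tapes × 800 GB = 6400 GB; used 4728 GB; unused 1672 GB.

1672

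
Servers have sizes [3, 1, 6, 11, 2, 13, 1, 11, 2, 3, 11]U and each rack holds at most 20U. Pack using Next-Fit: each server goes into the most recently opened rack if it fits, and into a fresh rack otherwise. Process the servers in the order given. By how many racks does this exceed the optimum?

1

Next-Fit: [3,1,6] [11,2] [13,1] [11,2,3] [11] → 5 racks.
Total size 64U; any packing needs at least ⌈64/20⌉ = 4 racks.
An optimal packing achieves that bound: [13,6,1] [11,3,3,2,1] [11,2] [11] → 4 racks.
Excess: 5 − 4 = 1.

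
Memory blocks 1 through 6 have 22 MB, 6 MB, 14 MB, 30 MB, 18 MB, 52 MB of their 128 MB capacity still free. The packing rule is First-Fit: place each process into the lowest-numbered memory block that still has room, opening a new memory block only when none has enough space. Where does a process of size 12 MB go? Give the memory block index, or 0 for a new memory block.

1

Memory blocks with room: memory block 1 (22 MB), memory block 3 (14 MB), memory block 4 (30 MB), memory block 5 (18 MB), memory block 6 (52 MB).
The first with room is memory block 1.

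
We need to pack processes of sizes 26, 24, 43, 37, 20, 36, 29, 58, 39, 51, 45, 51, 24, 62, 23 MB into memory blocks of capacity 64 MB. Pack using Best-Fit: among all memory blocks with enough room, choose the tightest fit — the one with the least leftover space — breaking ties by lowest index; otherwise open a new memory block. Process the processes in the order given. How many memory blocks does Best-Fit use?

memory block 1: place 26 MB, 38 MB left
memory block 1: place 24 MB, 14 MB left
memory block 2: place 43 MB, 21 MB left
memory block 3: place 37 MB, 27 MB left
memory block 2: place 20 MB, 1 MB left
memory block 4: place 36 MB, 28 MB left
memory block 5: place 29 MB, 35 MB left
memory block 6: place 58 MB, 6 MB left
memory block 7: place 39 MB, 25 MB left
memory block 8: place 51 MB, 13 MB left
memory block 9: place 45 MB, 19 MB left
memory block 10: place 51 MB, 13 MB left
memory block 7: place 24 MB, 1 MB left
memory block 11: place 62 MB, 2 MB left
memory block 3: place 23 MB, 4 MB left
Final memory blocks: [26,24] [43,20] [37,23] [36] [29] [58] [39,24] [51] [45] [51] [62].

11 memory blocks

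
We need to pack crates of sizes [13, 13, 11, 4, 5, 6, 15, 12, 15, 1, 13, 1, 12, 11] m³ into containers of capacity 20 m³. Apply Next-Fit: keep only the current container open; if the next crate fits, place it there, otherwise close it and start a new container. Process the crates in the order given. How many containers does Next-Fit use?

container 1: place 13 m³, 7 m³ left
container 2: place 13 m³, 7 m³ left
container 3: place 11 m³, 9 m³ left
container 3: place 4 m³, 5 m³ left
container 3: place 5 m³, 0 m³ left
container 4: place 6 m³, 14 m³ left
container 5: place 15 m³, 5 m³ left
container 6: place 12 m³, 8 m³ left
container 7: place 15 m³, 5 m³ left
container 7: place 1 m³, 4 m³ left
container 8: place 13 m³, 7 m³ left
container 8: place 1 m³, 6 m³ left
container 9: place 12 m³, 8 m³ left
container 10: place 11 m³, 9 m³ left

10 containers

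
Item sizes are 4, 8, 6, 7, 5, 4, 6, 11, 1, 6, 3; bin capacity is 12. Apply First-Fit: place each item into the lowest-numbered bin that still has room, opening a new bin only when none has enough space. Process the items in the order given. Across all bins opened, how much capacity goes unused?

11

4 → bin 1 (remaining 8)
8 → bin 1 (remaining 0)
6 → bin 2 (remaining 6)
7 → bin 3 (remaining 5)
5 → bin 2 (remaining 1)
4 → bin 3 (remaining 1)
6 → bin 4 (remaining 6)
11 → bin 5 (remaining 1)
1 → bin 2 (remaining 0)
6 → bin 4 (remaining 0)
3 → bin 6 (remaining 9)
6 bins × 12 = 72; used 61; unused 11.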